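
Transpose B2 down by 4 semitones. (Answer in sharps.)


Working:
B2: chromatic position 11 in octave 2 → absolute = 2×12 + 11 = 35
Transpose down 4: 35 - 4 = 31
31 = 2×12 + 7 → G in octave 2
Result = G2


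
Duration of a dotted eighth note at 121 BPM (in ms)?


Reasoning:
One quarter-note beat = 60000 / BPM = 60000 / 121 ms
Dotted eighth note = 3/4 × quarter note
Duration = 3/4 × 60000 / 121 = 45000 / 121
= 371.9 ms


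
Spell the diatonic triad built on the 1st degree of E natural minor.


Solution.
E natural minor scale: E F# G A B C D
Diatonic triad on degree 1 stacks scale notes 1, 3, 5: E G B
E→G = 3 semitones; E→B = 7 semitones → minor triad
= E G B (minor)


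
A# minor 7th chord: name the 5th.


Reasoning:
Minor 7th chord = root + minor 3rd + perfect 5th + minor 7th
Seventh chords stack in thirds, so the letter names are A-C-E-G
Root: A#
Minor 3rd above A#: C#
Perfect 5th above A#: E#
Minor 7th above A#: G#
The 5th = E#


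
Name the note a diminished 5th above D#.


A 5th spans 5 letter names, so from D we land on A
A diminished 5th = 6 semitones above D#
Spell A at that pitch: A
= A


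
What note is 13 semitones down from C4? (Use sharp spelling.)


C4: chromatic position 0 in octave 4 → absolute = 4×12 + 0 = 48
Transpose down 13: 48 - 13 = 35
35 = 2×12 + 11 → B in octave 2
Result = B2


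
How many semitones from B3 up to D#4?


Absolute semitone position = octave×12 + chromatic position
B3: 3×12 + 11 = 47
D#4: 4×12 + 3 = 51
Difference = 51 - 47 = 4
= 4 semitones


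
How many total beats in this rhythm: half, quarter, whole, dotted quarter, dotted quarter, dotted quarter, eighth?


Let's work it out.
Beat values:
  half = 2 beats
  quarter = 1 beat
  whole = 4 beats
  dotted quarter = 1.5 beats
  dotted quarter = 1.5 beats
  dotted quarter = 1.5 beats
  eighth = 0.5 beats
Sum = 2 + 1 + 4 + 1.5 + 1.5 + 1.5 + 0.5
= 12 beats


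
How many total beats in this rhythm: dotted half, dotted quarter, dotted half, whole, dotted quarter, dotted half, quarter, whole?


Working:
Beat values:
  dotted half = 3 beats
  dotted quarter = 1.5 beats
  dotted half = 3 beats
  whole = 4 beats
  dotted quarter = 1.5 beats
  dotted half = 3 beats
  quarter = 1 beat
  whole = 4 beats
Sum = 3 + 1.5 + 3 + 4 + 1.5 + 3 + 1 + 4
= 21 beats


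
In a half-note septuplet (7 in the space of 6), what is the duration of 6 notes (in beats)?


Step by step:
Septuplet: 7 notes occupy the space of 6 half notes
Space = 6 × 2 = 12 beats
Each septuplet note = 12 / 7 = 12/7 beats
6 notes = 6 × 12/7 = 72/7
= 72/7 beats


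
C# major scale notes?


Reasoning:
Major scale pattern: W-W-H-W-W-W-H (2-2-1-2-2-2-1 semitones)
Starting from C#:
  C# + 2 semitones → D#
  D# + 2 semitones → E#
  E# + 1 semitone → F#
  F# + 2 semitones → G#
  G# + 2 semitones → A#
  A# + 2 semitones → B#
  B# + 1 semitone → C#
Scale = C# D# E# F# G# A# B#


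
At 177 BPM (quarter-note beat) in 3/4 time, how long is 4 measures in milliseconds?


Let's work it out.
Quarter-note beat duration = 60000 / 177 ms
Beats per measure (3/4) = 3
One measure = 3 × 60000 / 177 = 180000 / 177 ms
4 measures = 4 × 180000 / 177 = 720000 / 177
= 4067.8 ms


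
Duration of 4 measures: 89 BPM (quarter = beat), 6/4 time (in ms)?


Let's work it out.
Quarter-note beat duration = 60000 / 89 ms
Beats per measure (6/4) = 6
One measure = 6 × 60000 / 89 = 360000 / 89 ms
4 measures = 4 × 360000 / 89 = 1440000 / 89
= 16179.8 ms


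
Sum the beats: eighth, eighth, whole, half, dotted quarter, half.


Reasoning:
Beat values:
  eighth = 0.5 beats
  eighth = 0.5 beats
  whole = 4 beats
  half = 2 beats
  dotted quarter = 1.5 beats
  half = 2 beats
Sum = 0.5 + 0.5 + 4 + 2 + 1.5 + 2
= 10.5 beats


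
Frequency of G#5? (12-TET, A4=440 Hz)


Reasoning:
f = 440 × 2^(n/12) where n = semitones from A4
G#5: 11 semitones from A4
f = 440 × 2^(11/12)
f = 830.61 Hz


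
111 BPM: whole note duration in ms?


Step by step:
One quarter-note beat = 60000 / BPM = 60000 / 111 ms
Whole note = 4 × quarter note
Duration = 4 × 60000 / 111 = 240000 / 111
= 2162.2 ms


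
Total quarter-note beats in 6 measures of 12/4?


Let's work it out.
Time signature 12/4: the bottom number 4 means the quarter note gets one count
The top number 12 means 12 quarter-note beats per measure
Total = 12 × 6 measures
= 72 quarter-note beats


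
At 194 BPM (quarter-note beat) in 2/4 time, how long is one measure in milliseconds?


Working:
Quarter-note beat duration = 60000 / 194 ms
Beats per measure (2/4) = 2
One measure = 2 × 60000 / 194 = 120000 / 194 ms
= 618.6 ms


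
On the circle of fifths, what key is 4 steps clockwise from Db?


Each clockwise step on the circle of fifths moves up a perfect 5th
From Db: Db → Ab → Eb → Bb → F
= F


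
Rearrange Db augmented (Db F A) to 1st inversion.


Step by step:
Root position: Db F A
1st inversion: move root up an octave
Bass note: F
Notes (bottom to top) = F A Db


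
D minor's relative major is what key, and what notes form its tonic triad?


Solution.
The relative major shares the key signature and is a minor 3rd above the minor tonic
A minor 3rd above D is F
→ relative major of D minor is F major
Tonic triad of F major = root + major 3rd + perfect 5th = F A C
= F major; triad = F A C


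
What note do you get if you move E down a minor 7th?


Step by step:
minor 7th: 7 letter names, 10 semitones
Letter: E - 6 → F
Pitch: E - 10 semitones, spelled as an F → F#
= F#


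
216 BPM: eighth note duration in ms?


Working:
One quarter-note beat = 60000 / BPM = 60000 / 216 ms
Eighth note = 1/2 × quarter note
Duration = 1/2 × 60000 / 216 = 30000 / 216
= 138.9 ms


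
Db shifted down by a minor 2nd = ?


Working:
minor 2nd: 2 letter names, 1 semitones
Letter: D - 1 → C
Pitch: Db - 1 semitones, spelled as a C → C
= C


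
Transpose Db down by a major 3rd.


Working:
major 3rd: 3 letter names, 4 semitones
Letter: D - 2 → B
Pitch: Db - 4 semitones, spelled as a B → Bbb
= Bbb


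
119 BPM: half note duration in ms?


One quarter-note beat = 60000 / BPM = 60000 / 119 ms
Half note = 2 × quarter note
Duration = 2 × 60000 / 119 = 120000 / 119
= 1008.4 ms


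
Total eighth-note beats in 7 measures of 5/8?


Working:
Time signature 5/8: the bottom number 8 means the eighth note gets one count
The top number 5 means 5 eighth-note beats per measure
Total = 5 × 7 measures
= 35 eighth-note beats


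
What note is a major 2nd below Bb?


A 2nd spans 2 letter names, so from B we land on A
A major 2nd = 2 semitones below Bb
Spell A at that pitch: Ab
= Ab


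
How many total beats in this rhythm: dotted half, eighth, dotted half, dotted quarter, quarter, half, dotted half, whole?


Beat values:
  dotted half = 3 beats
  eighth = 0.5 beats
  dotted half = 3 beats
  dotted quarter = 1.5 beats
  quarter = 1 beat
  half = 2 beats
  dotted half = 3 beats
  whole = 4 beats
Sum = 3 + 0.5 + 3 + 1.5 + 1 + 2 + 3 + 4
= 18 beats


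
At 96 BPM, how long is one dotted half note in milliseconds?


Solution.
One quarter-note beat = 60000 / BPM = 60000 / 96 ms
Dotted half note = 3 × quarter note
Duration = 3 × 60000 / 96 = 180000 / 96
= 1875.0 ms


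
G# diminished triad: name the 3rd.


Reasoning:
Diminished triad = root + minor 3rd (3 semitones) + diminished 5th (6 semitones)
A triad on G# stacks thirds, so the chord tones use letter names G-B-D
Root: G#
Minor 3rd above G#: B
Diminished 5th above G#: D
The 3rd = B


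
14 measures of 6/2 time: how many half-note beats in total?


Solution.
Time signature 6/2: the bottom number 2 means the half note gets one count
The top number 6 means 6 half-note beats per measure
Total = 6 × 14 measures
= 84 half-note beats


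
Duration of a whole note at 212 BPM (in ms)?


Solution.
One quarter-note beat = 60000 / BPM = 60000 / 212 ms
Whole note = 4 × quarter note
Duration = 4 × 60000 / 212 = 240000 / 212
= 1132.1 ms


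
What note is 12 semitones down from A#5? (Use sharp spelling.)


Solution.
A#5: chromatic position 10 in octave 5 → absolute = 5×12 + 10 = 70
Transpose down 12: 70 - 12 = 58
58 = 4×12 + 10 → A# in octave 4
Result = A#4


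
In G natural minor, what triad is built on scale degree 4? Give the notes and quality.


G natural minor scale: G A Bb C D Eb F
Diatonic triad on degree 4 stacks scale notes 4, 6, 1: C Eb G
C→Eb = 3 semitones; C→G = 7 semitones → minor triad
= C Eb G (minor)


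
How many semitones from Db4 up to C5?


Absolute semitone position = octave×12 + chromatic position
Db4: 4×12 + 1 = 49
C5: 5×12 + 0 = 60
Difference = 60 - 49 = 11
= 11 semitones


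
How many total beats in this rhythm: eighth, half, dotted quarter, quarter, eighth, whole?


Beat values:
  eighth = 0.5 beats
  half = 2 beats
  dotted quarter = 1.5 beats
  quarter = 1 beat
  eighth = 0.5 beats
  whole = 4 beats
Sum = 0.5 + 2 + 1.5 + 1 + 0.5 + 4
= 9.5 beats


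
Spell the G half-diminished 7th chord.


Step by step:
Half-diminished 7th chord = root + minor 3rd + diminished 5th + minor 7th
Seventh chords stack in thirds, so the letter names are G-B-D-F
Root: G
Minor 3rd above G: Bb
Diminished 5th above G: Db
Minor 7th above G: F
Chord = G Bb Db F


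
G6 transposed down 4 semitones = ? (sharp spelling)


Working:
G6: chromatic position 7 in octave 6 → absolute = 6×12 + 7 = 79
Transpose down 4: 79 - 4 = 75
75 = 6×12 + 3 → D# in octave 6
Result = D#6


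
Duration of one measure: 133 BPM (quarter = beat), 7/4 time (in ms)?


Solution.
Quarter-note beat duration = 60000 / 133 ms
Beats per measure (7/4) = 7
One measure = 7 × 60000 / 133 = 420000 / 133 ms
= 3157.9 ms


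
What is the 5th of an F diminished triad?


Solution.
Diminished triad = root + minor 3rd (3 semitones) + diminished 5th (6 semitones)
A triad on F stacks thirds, so the chord tones use letter names F-A-C
Root: F
Minor 3rd above F: Ab
Diminished 5th above F: Cb
The 5th = Cb


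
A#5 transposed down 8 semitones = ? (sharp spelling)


A#5: chromatic position 10 in octave 5 → absolute = 5×12 + 10 = 70
Transpose down 8: 70 - 8 = 62
62 = 5×12 + 2 → D in octave 5
Result = D5


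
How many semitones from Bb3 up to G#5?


Solution.
Absolute semitone position = octave×12 + chromatic position
Bb3: 3×12 + 10 = 46
G#5: 5×12 + 8 = 68
Difference = 68 - 46 = 22
= 22 semitones


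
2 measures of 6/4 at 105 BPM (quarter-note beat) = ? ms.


Let's work it out.
Quarter-note beat duration = 60000 / 105 ms
Beats per measure (6/4) = 6
One measure = 6 × 60000 / 105 = 360000 / 105 ms
2 measures = 2 × 360000 / 105 = 720000 / 105
= 6857.1 ms


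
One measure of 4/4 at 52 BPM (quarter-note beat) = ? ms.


Step by step:
Quarter-note beat duration = 60000 / 52 ms
Beats per measure (4/4) = 4
One measure = 4 × 60000 / 52 = 240000 / 52 ms
= 4615.4 ms


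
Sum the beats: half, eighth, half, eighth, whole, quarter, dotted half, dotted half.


Beat values:
  half = 2 beats
  eighth = 0.5 beats
  half = 2 beats
  eighth = 0.5 beats
  whole = 4 beats
  quarter = 1 beat
  dotted half = 3 beats
  dotted half = 3 beats
Sum = 2 + 0.5 + 2 + 0.5 + 4 + 1 + 3 + 3
= 16 beats


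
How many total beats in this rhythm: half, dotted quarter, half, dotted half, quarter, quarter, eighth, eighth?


Reasoning:
Beat values:
  half = 2 beats
  dotted quarter = 1.5 beats
  half = 2 beats
  dotted half = 3 beats
  quarter = 1 beat
  quarter = 1 beat
  eighth = 0.5 beats
  eighth = 0.5 beats
Sum = 2 + 1.5 + 2 + 3 + 1 + 1 + 0.5 + 0.5
= 11.5 beats


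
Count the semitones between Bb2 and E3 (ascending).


Step by step:
Absolute semitone position = octave×12 + chromatic position
Bb2: 2×12 + 10 = 34
E3: 3×12 + 4 = 40
Difference = 40 - 34 = 6
= 6 semitones


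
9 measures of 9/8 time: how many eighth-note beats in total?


Time signature 9/8: the bottom number 8 means the eighth note gets one count
The top number 9 means 9 eighth-note beats per measure
Total = 9 × 9 measures
= 81 eighth-note beats


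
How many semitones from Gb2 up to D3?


Let's work it out.
Absolute semitone position = octave×12 + chromatic position
Gb2: 2×12 + 6 = 30
D3: 3×12 + 2 = 38
Difference = 38 - 30 = 8
= 8 semitones


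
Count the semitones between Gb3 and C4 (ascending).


Absolute semitone position = octave×12 + chromatic position
Gb3: 3×12 + 6 = 42
C4: 4×12 + 0 = 48
Difference = 48 - 42 = 6
= 6 semitones


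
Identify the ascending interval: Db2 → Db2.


Let's work it out.
Letter names: D → D spans 1 letter name → a unison
Semitones: Db2 → Db2 = 0 half-steps
A unison of 0 semitones is a perfect unison
= perfect unison


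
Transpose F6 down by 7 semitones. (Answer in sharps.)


Reasoning:
F6: chromatic position 5 in octave 6 → absolute = 6×12 + 5 = 77
Transpose down 7: 77 - 7 = 70
70 = 5×12 + 10 → A# in octave 5
Result = A#5


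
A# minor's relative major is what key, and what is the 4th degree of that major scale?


The relative major shares the key signature and is a minor 3rd above the minor tonic
A minor 3rd above A# is C#
→ relative major of A# minor is C# major
C# major scale: C# D# E# F# G# A# B#
= C# major; 4th degree = F#


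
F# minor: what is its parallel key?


Working:
Parallel keys share the same tonic but differ in mode
F# minor → parallel is F# major
= F# major


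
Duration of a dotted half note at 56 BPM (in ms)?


Working:
One quarter-note beat = 60000 / BPM = 60000 / 56 ms
Dotted half note = 3 × quarter note
Duration = 3 × 60000 / 56 = 180000 / 56
= 3214.3 ms


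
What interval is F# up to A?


Letter names: F → A spans 3 letter names → a 3rd
Semitones: F# → A = 3 half-steps
A 3rd of 3 semitones is a minor 3rd
= minor 3rd


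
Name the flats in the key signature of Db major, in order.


Flat major keys: C(0), F(1), Bb(2), Eb(3), Ab(4), Db(5), Gb(6), Cb(7)
Db major has 5 flats
Order of flats: Bb Eb Ab Db Gb Cb Fb → first 5: Bb, Eb, Ab, Db, Gb
= Bb, Eb, Ab, Db, Gb


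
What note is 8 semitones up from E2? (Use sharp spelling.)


E2: chromatic position 4 in octave 2 → absolute = 2×12 + 4 = 28
Transpose up 8: 28 + 8 = 36
36 = 3×12 + 0 → C in octave 3
Result = C3


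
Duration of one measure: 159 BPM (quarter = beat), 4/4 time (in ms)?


Quarter-note beat duration = 60000 / 159 ms
Beats per measure (4/4) = 4
One measure = 4 × 60000 / 159 = 240000 / 159 ms
= 1509.4 ms


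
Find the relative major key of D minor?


Working:
The relative major shares the key signature and is a minor 3rd above the minor tonic
A minor 3rd above D is F
→ relative major of D minor is F major
= F major


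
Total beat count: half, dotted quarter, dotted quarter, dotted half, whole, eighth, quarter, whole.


Step by step:
Beat values:
  half = 2 beats
  dotted quarter = 1.5 beats
  dotted quarter = 1.5 beats
  dotted half = 3 beats
  whole = 4 beats
  eighth = 0.5 beats
  quarter = 1 beat
  whole = 4 beats
Sum = 2 + 1.5 + 1.5 + 3 + 4 + 0.5 + 1 + 4
= 17.5 beats


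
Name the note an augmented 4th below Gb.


A 4th spans 4 letter names, so from G we land on D
An augmented 4th = 6 semitones below Gb
Spell D at that pitch: Dbb
= Dbb


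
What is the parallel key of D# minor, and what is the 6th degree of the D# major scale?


Let's work it out.
Parallel keys share the same tonic but differ in mode
D# minor → parallel is D# major
D# major scale: D# E# F## G# A# B# C##
= D# major; 6th degree = B#


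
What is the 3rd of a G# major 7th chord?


Step by step:
Major 7th chord = root + major 3rd + perfect 5th + major 7th
Seventh chords stack in thirds, so the letter names are G-B-D-F
Root: G#
Major 3rd above G#: B#
Perfect 5th above G#: D#
Major 7th above G#: F##
The 3rd = B#


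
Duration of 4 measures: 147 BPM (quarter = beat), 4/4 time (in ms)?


Reasoning:
Quarter-note beat duration = 60000 / 147 ms
Beats per measure (4/4) = 4
One measure = 4 × 60000 / 147 = 240000 / 147 ms
4 measures = 4 × 240000 / 147 = 960000 / 147
= 6530.6 ms


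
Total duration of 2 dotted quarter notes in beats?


Base quarter note = 1 beat
Dot 1 adds half the previous value: +1/2
One dotted quarter = 1 + 1/2 = 3/2
2 of them = 2 × 3/2 = 3
= 3 beats


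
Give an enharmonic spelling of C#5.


Reasoning:
Enharmonic notes sound the same pitch but are spelled with different letter names
C# and Db name the same pitch class
= Db5


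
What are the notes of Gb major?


Major scale pattern: W-W-H-W-W-W-H (2-2-1-2-2-2-1 semitones)
Starting from Gb:
  Gb + 2 semitones → Ab
  Ab + 2 semitones → Bb
  Bb + 1 semitone → Cb
  Cb + 2 semitones → Db
  Db + 2 semitones → Eb
  Eb + 2 semitones → F
  F + 1 semitone → Gb
Scale = Gb Ab Bb Cb Db Eb F


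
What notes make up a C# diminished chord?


Diminished triad = root + minor 3rd (3 semitones) + diminished 5th (6 semitones)
A triad on C# stacks thirds, so the chord tones use letter names C-E-G
Root: C#
Minor 3rd above C#: E
Diminished 5th above C#: G
Chord = C# E G


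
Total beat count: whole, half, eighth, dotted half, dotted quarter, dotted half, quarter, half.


Beat values:
  whole = 4 beats
  half = 2 beats
  eighth = 0.5 beats
  dotted half = 3 beats
  dotted quarter = 1.5 beats
  dotted half = 3 beats
  quarter = 1 beat
  half = 2 beats
Sum = 4 + 2 + 0.5 + 3 + 1.5 + 3 + 1 + 2
= 17 beats


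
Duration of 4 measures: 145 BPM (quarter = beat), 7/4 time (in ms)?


Quarter-note beat duration = 60000 / 145 ms
Beats per measure (7/4) = 7
One measure = 7 × 60000 / 145 = 420000 / 145 ms
4 measures = 4 × 420000 / 145 = 1680000 / 145
= 11586.2 ms


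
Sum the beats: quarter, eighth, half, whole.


Beat values:
  quarter = 1 beat
  eighth = 0.5 beats
  half = 2 beats
  whole = 4 beats
Sum = 1 + 0.5 + 2 + 4
= 7.5 beats


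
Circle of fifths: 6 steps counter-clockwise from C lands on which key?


Solution.
Each counter-clockwise step moves down a perfect 5th (= up a perfect 4th)
From C: C → F → Bb → Eb → Ab → Db → F#/Gb
= F#/Gb


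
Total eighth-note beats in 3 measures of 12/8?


Time signature 12/8: the bottom number 8 means the eighth note gets one count
The top number 12 means 12 eighth-note beats per measure
Total = 12 × 3 measures
= 36 eighth-note beats


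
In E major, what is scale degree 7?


Step by step:
Major scale pattern: W-W-H-W-W-W-H (2-2-1-2-2-2-1 semitones)
Starting from E:
  E + 2 semitones → F#
  F# + 2 semitones → G#
  G# + 1 semitone → A
  A + 2 semitones → B
  B + 2 semitones → C#
  C# + 2 semitones → D#
  D# + 1 semitone → E
Scale: E F# G# A B C# D#
Degree 7 = D#


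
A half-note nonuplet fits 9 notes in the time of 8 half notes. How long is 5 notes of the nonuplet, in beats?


Solution.
Nonuplet: 9 notes occupy the space of 8 half notes
Space = 8 × 2 = 16 beats
Each nonuplet note = 16 / 9 = 16/9 beats
5 notes = 5 × 16/9 = 80/9
= 80/9 beats


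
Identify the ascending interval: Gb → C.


Solution.
Letter names: G → C spans 4 letter names → a 4th
Semitones: Gb → C = 6 half-steps
A 4th of 6 semitones is an augmented 4th
= augmented 4th


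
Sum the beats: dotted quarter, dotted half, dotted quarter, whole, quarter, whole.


Step by step:
Beat values:
  dotted quarter = 1.5 beats
  dotted half = 3 beats
  dotted quarter = 1.5 beats
  whole = 4 beats
  quarter = 1 beat
  whole = 4 beats
Sum = 1.5 + 3 + 1.5 + 4 + 1 + 4
= 15 beats


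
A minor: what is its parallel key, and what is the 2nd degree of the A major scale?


Parallel keys share the same tonic but differ in mode
A minor → parallel is A major
A major scale: A B C# D E F# G#
= A major; 2nd degree = B


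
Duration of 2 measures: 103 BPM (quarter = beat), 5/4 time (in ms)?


Step by step:
Quarter-note beat duration = 60000 / 103 ms
Beats per measure (5/4) = 5
One measure = 5 × 60000 / 103 = 300000 / 103 ms
2 measures = 2 × 300000 / 103 = 600000 / 103
= 5825.2 ms


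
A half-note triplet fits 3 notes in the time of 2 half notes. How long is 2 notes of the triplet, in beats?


Reasoning:
Triplet: 3 notes occupy the space of 2 half notes
Space = 2 × 2 = 4 beats
Each triplet note = 4 / 3 = 4/3 beats
2 notes = 2 × 4/3 = 8/3
= 8/3 beats


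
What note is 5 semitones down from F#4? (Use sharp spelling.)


Solution.
F#4: chromatic position 6 in octave 4 → absolute = 4×12 + 6 = 54
Transpose down 5: 54 - 5 = 49
49 = 4×12 + 1 → C# in octave 4
Result = C#4


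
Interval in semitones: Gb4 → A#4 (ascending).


Let's work it out.
Absolute semitone position = octave×12 + chromatic position
Gb4: 4×12 + 6 = 54
A#4: 4×12 + 10 = 58
Difference = 58 - 54 = 4
= 4 semitones


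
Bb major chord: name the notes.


Step by step:
Major triad = root + major 3rd (4 semitones) + perfect 5th (7 semitones)
A triad on Bb stacks thirds, so the chord tones use letter names B-D-F
Root: Bb
Major 3rd above Bb: D
Perfect 5th above Bb: F
Chord = Bb D F


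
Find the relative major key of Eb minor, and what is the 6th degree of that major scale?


Let's work it out.
The relative major shares the key signature and is a minor 3rd above the minor tonic
A minor 3rd above Eb is Gb
→ relative major of Eb minor is Gb major
Gb major scale: Gb Ab Bb Cb Db Eb F
= Gb major; 6th degree = Eb


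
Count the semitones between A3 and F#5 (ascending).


Working:
Absolute semitone position = octave×12 + chromatic position
A3: 3×12 + 9 = 45
F#5: 5×12 + 6 = 66
Difference = 66 - 45 = 21
= 21 semitones


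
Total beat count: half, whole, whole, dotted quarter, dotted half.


Working:
Beat values:
  half = 2 beats
  whole = 4 beats
  whole = 4 beats
  dotted quarter = 1.5 beats
  dotted half = 3 beats
Sum = 2 + 4 + 4 + 1.5 + 3
= 14.5 beats


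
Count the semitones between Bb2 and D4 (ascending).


Reasoning:
Absolute semitone position = octave×12 + chromatic position
Bb2: 2×12 + 10 = 34
D4: 4×12 + 2 = 50
Difference = 50 - 34 = 16
= 16 semitones


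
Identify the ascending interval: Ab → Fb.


Letter names: A → F spans 6 letter names → a 6th
Semitones: Ab → Fb = 8 half-steps
A 6th of 8 semitones is a minor 6th
= minor 6th


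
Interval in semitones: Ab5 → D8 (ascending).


Let's work it out.
Absolute semitone position = octave×12 + chromatic position
Ab5: 5×12 + 8 = 68
D8: 8×12 + 2 = 98
Difference = 98 - 68 = 30
= 30 semitones


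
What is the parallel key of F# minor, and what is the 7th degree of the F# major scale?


Let's work it out.
Parallel keys share the same tonic but differ in mode
F# minor → parallel is F# major
F# major scale: F# G# A# B C# D# E#
= F# major; 7th degree = E#


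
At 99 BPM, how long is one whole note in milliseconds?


Step by step:
One quarter-note beat = 60000 / BPM = 60000 / 99 ms
Whole note = 4 × quarter note
Duration = 4 × 60000 / 99 = 240000 / 99
= 2424.2 ms


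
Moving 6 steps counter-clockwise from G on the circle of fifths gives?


Step by step:
Each counter-clockwise step moves down a perfect 5th (= up a perfect 4th)
From G: G → C → F → Bb → Eb → Ab → Db
= Db


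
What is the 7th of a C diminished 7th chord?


Working:
Diminished 7th chord = root + minor 3rd + diminished 5th + diminished 7th
Seventh chords stack in thirds, so the letter names are C-E-G-B
Root: C
Minor 3rd above C: Eb
Diminished 5th above C: Gb
Diminished 7th above C: Bbb
The 7th = Bbb


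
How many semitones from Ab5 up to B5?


Reasoning:
Absolute semitone position = octave×12 + chromatic position
Ab5: 5×12 + 8 = 68
B5: 5×12 + 11 = 71
Difference = 71 - 68 = 3
= 3 semitones


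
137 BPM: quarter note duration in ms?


Reasoning:
One quarter-note beat = 60000 / BPM = 60000 / 137 ms
Duration = 60000 / 137
= 438.0 ms


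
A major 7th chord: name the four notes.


Major 7th chord = root + major 3rd + perfect 5th + major 7th
Seventh chords stack in thirds, so the letter names are A-C-E-G
Root: A
Major 3rd above A: C#
Perfect 5th above A: E
Major 7th above A: G#
Chord = A C# E G#


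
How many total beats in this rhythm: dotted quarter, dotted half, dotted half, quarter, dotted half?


Let's work it out.
Beat values:
  dotted quarter = 1.5 beats
  dotted half = 3 beats
  dotted half = 3 beats
  quarter = 1 beat
  dotted half = 3 beats
Sum = 1.5 + 3 + 3 + 1 + 3
= 11.5 beats


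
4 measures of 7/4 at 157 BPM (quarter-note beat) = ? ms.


Quarter-note beat duration = 60000 / 157 ms
Beats per measure (7/4) = 7
One measure = 7 × 60000 / 157 = 420000 / 157 ms
4 measures = 4 × 420000 / 157 = 1680000 / 157
= 10700.6 ms


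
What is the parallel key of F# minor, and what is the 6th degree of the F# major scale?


Parallel keys share the same tonic but differ in mode
F# minor → parallel is F# major
F# major scale: F# G# A# B C# D# E#
= F# major; 6th degree = D#


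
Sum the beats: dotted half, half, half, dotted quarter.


Solution.
Beat values:
  dotted half = 3 beats
  half = 2 beats
  half = 2 beats
  dotted quarter = 1.5 beats
Sum = 3 + 2 + 2 + 1.5
= 8.5 beats


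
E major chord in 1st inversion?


Solution.
Root position: E G# B
1st inversion: move root up an octave
Bass note: G#
Notes (bottom to top) = G# B E


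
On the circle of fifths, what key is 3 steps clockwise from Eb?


Solution.
Each clockwise step on the circle of fifths moves up a perfect 5th
From Eb: Eb → Bb → F → C
= C


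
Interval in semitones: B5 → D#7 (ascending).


Absolute semitone position = octave×12 + chromatic position
B5: 5×12 + 11 = 71
D#7: 7×12 + 3 = 87
Difference = 87 - 71 = 16
= 16 semitones


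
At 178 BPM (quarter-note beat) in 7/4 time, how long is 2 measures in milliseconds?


Quarter-note beat duration = 60000 / 178 ms
Beats per measure (7/4) = 7
One measure = 7 × 60000 / 178 = 420000 / 178 ms
2 measures = 2 × 420000 / 178 = 840000 / 178
= 4719.1 ms


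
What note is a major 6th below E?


Reasoning:
A 6th spans 6 letter names, so from E we land on G
A major 6th = 9 semitones below E
Spell G at that pitch: G
= G


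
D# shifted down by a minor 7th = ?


Solution.
minor 7th: 7 letter names, 10 semitones
Letter: D - 6 → E
Pitch: D# - 10 semitones, spelled as an E → E#
= E#


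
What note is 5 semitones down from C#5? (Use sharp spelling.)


Let's work it out.
C#5: chromatic position 1 in octave 5 → absolute = 5×12 + 1 = 61
Transpose down 5: 61 - 5 = 56
56 = 4×12 + 8 → G# in octave 4
Result = G#4


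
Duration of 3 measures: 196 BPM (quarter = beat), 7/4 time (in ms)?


Reasoning:
Quarter-note beat duration = 60000 / 196 ms
Beats per measure (7/4) = 7
One measure = 7 × 60000 / 196 = 420000 / 196 ms
3 measures = 3 × 420000 / 196 = 1260000 / 196
= 6428.6 ms


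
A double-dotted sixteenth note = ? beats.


Working:
Base sixteenth note = 1/4 beats
Dot 1 adds half the previous value: +1/8
Dot 2 adds half the previous value: +1/16
One double-dotted sixteenth = 1/4 + 1/8 + 1/16 = 7/16
= 7/16 beats


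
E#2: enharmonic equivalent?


Solution.
Enharmonic notes sound the same pitch but are spelled with different letter names
E# and F name the same pitch class
= F2


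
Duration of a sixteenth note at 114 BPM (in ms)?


Let's work it out.
One quarter-note beat = 60000 / BPM = 60000 / 114 ms
Sixteenth note = 1/4 × quarter note
Duration = 1/4 × 60000 / 114 = 15000 / 114
= 131.6 ms


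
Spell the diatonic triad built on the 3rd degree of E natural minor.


Working:
E natural minor scale: E F# G A B C D
Diatonic triad on degree 3 stacks scale notes 3, 5, 7: G B D
G→B = 4 semitones; G→D = 7 semitones → major triad
= G B D (major)


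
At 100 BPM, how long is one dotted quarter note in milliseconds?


Step by step:
One quarter-note beat = 60000 / BPM = 60000 / 100 ms
Dotted quarter note = 3/2 × quarter note
Duration = 3/2 × 60000 / 100 = 90000 / 100
= 900.0 ms


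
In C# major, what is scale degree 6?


Let's work it out.
Major scale pattern: W-W-H-W-W-W-H (2-2-1-2-2-2-1 semitones)
Starting from C#:
  C# + 2 semitones → D#
  D# + 2 semitones → E#
  E# + 1 semitone → F#
  F# + 2 semitones → G#
  G# + 2 semitones → A#
  A# + 2 semitones → B#
  B# + 1 semitone → C#
Scale: C# D# E# F# G# A# B#
Degree 6 = A#


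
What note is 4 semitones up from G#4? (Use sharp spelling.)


G#4: chromatic position 8 in octave 4 → absolute = 4×12 + 8 = 56
Transpose up 4: 56 + 4 = 60
60 = 5×12 + 0 → C in octave 5
Result = C5


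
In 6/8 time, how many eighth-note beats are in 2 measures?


Reasoning:
Time signature 6/8: the bottom number 8 means the eighth note gets one count
The top number 6 means 6 eighth-note beats per measure
Total = 6 × 2 measures
= 12 eighth-note beats


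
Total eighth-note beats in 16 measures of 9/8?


Time signature 9/8: the bottom number 8 means the eighth note gets one count
The top number 9 means 9 eighth-note beats per measure
Total = 9 × 16 measures
= 144 eighth-note beats


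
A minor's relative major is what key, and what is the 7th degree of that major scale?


Reasoning:
The relative major shares the key signature and is a minor 3rd above the minor tonic
A minor 3rd above A is C
→ relative major of A minor is C major
C major scale: C D E F G A B
= C major; 7th degree = B


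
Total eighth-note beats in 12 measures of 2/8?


Step by step:
Time signature 2/8: the bottom number 8 means the eighth note gets one count
The top number 2 means 2 eighth-note beats per measure
Total = 2 × 12 measures
= 24 eighth-note beats


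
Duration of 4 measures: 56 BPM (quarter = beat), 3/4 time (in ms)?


Working:
Quarter-note beat duration = 60000 / 56 ms
Beats per measure (3/4) = 3
One measure = 3 × 60000 / 56 = 180000 / 56 ms
4 measures = 4 × 180000 / 56 = 720000 / 56
= 12857.1 ms


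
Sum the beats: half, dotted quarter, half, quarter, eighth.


Beat values:
  half = 2 beats
  dotted quarter = 1.5 beats
  half = 2 beats
  quarter = 1 beat
  eighth = 0.5 beats
Sum = 2 + 1.5 + 2 + 1 + 0.5
= 7 beats


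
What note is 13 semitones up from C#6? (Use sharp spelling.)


Let's work it out.
C#6: chromatic position 1 in octave 6 → absolute = 6×12 + 1 = 73
Transpose up 13: 73 + 13 = 86
86 = 7×12 + 2 → D in octave 7
Result = D7


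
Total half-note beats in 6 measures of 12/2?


Working:
Time signature 12/2: the bottom number 2 means the half note gets one count
The top number 12 means 12 half-note beats per measure
Total = 12 × 6 measures
= 72 half-note beats


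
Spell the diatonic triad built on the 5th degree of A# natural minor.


Let's work it out.
A# natural minor scale: A# B# C# D# E# F# G#
Diatonic triad on degree 5 stacks scale notes 5, 7, 2: E# G# B#
E#→G# = 3 semitones; E#→B# = 7 semitones → minor triad
= E# G# B# (minor)


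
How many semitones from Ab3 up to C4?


Let's work it out.
Absolute semitone position = octave×12 + chromatic position
Ab3: 3×12 + 8 = 44
C4: 4×12 + 0 = 48
Difference = 48 - 44 = 4
= 4 semitones


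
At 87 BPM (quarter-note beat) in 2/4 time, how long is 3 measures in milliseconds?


Solution.
Quarter-note beat duration = 60000 / 87 ms
Beats per measure (2/4) = 2
One measure = 2 × 60000 / 87 = 120000 / 87 ms
3 measures = 3 × 120000 / 87 = 360000 / 87
= 4137.9 ms


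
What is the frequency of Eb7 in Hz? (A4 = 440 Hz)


f = 440 × 2^(n/12) where n = semitones from A4
Eb7: 30 semitones from A4
f = 440 × 2^(30/12)
f = 2489.02 Hz


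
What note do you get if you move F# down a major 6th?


Step by step:
major 6th: 6 letter names, 9 semitones
Letter: F - 5 → A
Pitch: F# - 9 semitones, spelled as an A → A
= A


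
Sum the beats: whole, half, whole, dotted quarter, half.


Working:
Beat values:
  whole = 4 beats
  half = 2 beats
  whole = 4 beats
  dotted quarter = 1.5 beats
  half = 2 beats
Sum = 4 + 2 + 4 + 1.5 + 2
= 13.5 beats


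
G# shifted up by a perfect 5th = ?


Solution.
perfect 5th: 5 letter names, 7 semitones
Letter: G + 4 → D
Pitch: G# + 7 semitones, spelled as a D → D#
= D#


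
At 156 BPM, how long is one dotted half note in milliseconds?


Solution.
One quarter-note beat = 60000 / BPM = 60000 / 156 ms
Dotted half note = 3 × quarter note
Duration = 3 × 60000 / 156 = 180000 / 156
= 1153.8 ms


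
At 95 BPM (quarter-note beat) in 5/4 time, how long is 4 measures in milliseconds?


Quarter-note beat duration = 60000 / 95 ms
Beats per measure (5/4) = 5
One measure = 5 × 60000 / 95 = 300000 / 95 ms
4 measures = 4 × 300000 / 95 = 1200000 / 95
= 12631.6 ms


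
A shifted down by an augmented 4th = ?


Working:
augmented 4th: 4 letter names, 6 semitones
Letter: A - 3 → E
Pitch: A - 6 semitones, spelled as an E → Eb
= Eb


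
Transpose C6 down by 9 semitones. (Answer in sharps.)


Reasoning:
C6: chromatic position 0 in octave 6 → absolute = 6×12 + 0 = 72
Transpose down 9: 72 - 9 = 63
63 = 5×12 + 3 → D# in octave 5
Result = D#5


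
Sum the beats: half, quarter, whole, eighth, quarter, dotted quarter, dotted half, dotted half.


Reasoning:
Beat values:
  half = 2 beats
  quarter = 1 beat
  whole = 4 beats
  eighth = 0.5 beats
  quarter = 1 beat
  dotted quarter = 1.5 beats
  dotted half = 3 beats
  dotted half = 3 beats
Sum = 2 + 1 + 4 + 0.5 + 1 + 1.5 + 3 + 3
= 16 beats


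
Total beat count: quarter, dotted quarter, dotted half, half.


Step by step:
Beat values:
  quarter = 1 beat
  dotted quarter = 1.5 beats
  dotted half = 3 beats
  half = 2 beats
Sum = 1 + 1.5 + 3 + 2
= 7.5 beats


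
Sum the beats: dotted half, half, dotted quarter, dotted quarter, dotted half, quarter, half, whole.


Beat values:
  dotted half = 3 beats
  half = 2 beats
  dotted quarter = 1.5 beats
  dotted quarter = 1.5 beats
  dotted half = 3 beats
  quarter = 1 beat
  half = 2 beats
  whole = 4 beats
Sum = 3 + 2 + 1.5 + 1.5 + 3 + 1 + 2 + 4
= 18 beats


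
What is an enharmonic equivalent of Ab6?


Let's work it out.
Enharmonic notes sound the same pitch but are spelled with different letter names
Ab and G# name the same pitch class
= G#6


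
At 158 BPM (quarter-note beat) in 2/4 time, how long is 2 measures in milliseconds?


Working:
Quarter-note beat duration = 60000 / 158 ms
Beats per measure (2/4) = 2
One measure = 2 × 60000 / 158 = 120000 / 158 ms
2 measures = 2 × 120000 / 158 = 240000 / 158
= 1519.0 ms


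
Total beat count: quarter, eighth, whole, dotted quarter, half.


Beat values:
  quarter = 1 beat
  eighth = 0.5 beats
  whole = 4 beats
  dotted quarter = 1.5 beats
  half = 2 beats
Sum = 1 + 0.5 + 4 + 1.5 + 2
= 9 beats


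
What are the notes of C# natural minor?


Working:
Natural minor scale pattern: W-H-W-W-H-W-W (2-1-2-2-1-2-2 semitones)
Starting from C#:
  C# + 2 semitones → D#
  D# + 1 semitone → E
  E + 2 semitones → F#
  F# + 2 semitones → G#
  G# + 1 semitone → A
  A + 2 semitones → B
  B + 2 semitones → C#
Scale = C# D# E F# G# A B


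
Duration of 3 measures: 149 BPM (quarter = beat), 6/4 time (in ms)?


Step by step:
Quarter-note beat duration = 60000 / 149 ms
Beats per measure (6/4) = 6
One measure = 6 × 60000 / 149 = 360000 / 149 ms
3 measures = 3 × 360000 / 149 = 1080000 / 149
= 7248.3 ms


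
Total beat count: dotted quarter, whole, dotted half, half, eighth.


Reasoning:
Beat values:
  dotted quarter = 1.5 beats
  whole = 4 beats
  dotted half = 3 beats
  half = 2 beats
  eighth = 0.5 beats
Sum = 1.5 + 4 + 3 + 2 + 0.5
= 11 beats


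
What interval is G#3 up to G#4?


Solution.
Letter names: G → G spans 8 letter names → an octave
Semitones: G#3 → G#4 = 12 half-steps
An octave of 12 semitones is a perfect octave
= perfect octave


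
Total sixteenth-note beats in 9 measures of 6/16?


Let's work it out.
Time signature 6/16: the bottom number 16 means the sixteenth note gets one count
The top number 6 means 6 sixteenth-note beats per measure
Total = 6 × 9 measures
= 54 sixteenth-note beats


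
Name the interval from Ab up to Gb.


Solution.
Letter names: A → G spans 7 letter names → a 7th
Semitones: Ab → Gb = 10 half-steps
A 7th of 10 semitones is a minor 7th
= minor 7th


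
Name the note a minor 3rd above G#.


A 3rd spans 3 letter names, so from G we land on B
A minor 3rd = 3 semitones above G#
Spell B at that pitch: B
= B


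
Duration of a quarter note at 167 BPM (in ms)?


One quarter-note beat = 60000 / BPM = 60000 / 167 ms
Duration = 60000 / 167
= 359.3 ms


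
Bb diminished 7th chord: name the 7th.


Diminished 7th chord = root + minor 3rd + diminished 5th + diminished 7th
Seventh chords stack in thirds, so the letter names are B-D-F-A
Root: Bb
Minor 3rd above Bb: Db
Diminished 5th above Bb: Fb
Diminished 7th above Bb: Abb
The 7th = Abb


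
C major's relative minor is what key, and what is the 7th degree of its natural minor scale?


Reasoning:
The relative minor shares the major's key signature and starts on its 6th degree
6th degree = a major 6th above the tonic; a major 6th above C is A
→ relative minor of C major is A minor
A natural minor scale: A B C D E F G
= A minor; 7th degree = G


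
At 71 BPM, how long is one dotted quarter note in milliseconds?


Working:
One quarter-note beat = 60000 / BPM = 60000 / 71 ms
Dotted quarter note = 3/2 × quarter note
Duration = 3/2 × 60000 / 71 = 90000 / 71
= 1267.6 ms


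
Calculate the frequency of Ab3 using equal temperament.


Working:
f = 440 × 2^(n/12) where n = semitones from A4
Ab3: -13 semitones from A4
f = 440 × 2^(-13/12)
f = 207.65 Hz


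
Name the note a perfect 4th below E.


Let's work it out.
A 4th spans 4 letter names, so from E we land on B
A perfect 4th = 5 semitones below E
Spell B at that pitch: B
= B


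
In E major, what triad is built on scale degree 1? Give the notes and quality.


E major scale: E F# G# A B C# D#
Diatonic triad on degree 1 stacks scale notes 1, 3, 5: E G# B
E→G# = 4 semitones; E→B = 7 semitones → major triad
= E G# B (major)


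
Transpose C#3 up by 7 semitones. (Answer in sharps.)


Let's work it out.
C#3: chromatic position 1 in octave 3 → absolute = 3×12 + 1 = 37
Transpose up 7: 37 + 7 = 44
44 = 3×12 + 8 → G# in octave 3
Result = G#3


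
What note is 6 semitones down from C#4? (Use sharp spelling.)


Reasoning:
C#4: chromatic position 1 in octave 4 → absolute = 4×12 + 1 = 49
Transpose down 6: 49 - 6 = 43
43 = 3×12 + 7 → G in octave 3
Result = G3


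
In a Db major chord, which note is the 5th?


Working:
Major triad = root + major 3rd (4 semitones) + perfect 5th (7 semitones)
A triad on Db stacks thirds, so the chord tones use letter names D-F-A
Root: Db
Major 3rd above Db: F
Perfect 5th above Db: Ab
The 5th = Ab


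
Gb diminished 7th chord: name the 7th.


Step by step:
Diminished 7th chord = root + minor 3rd + diminished 5th + diminished 7th
Seventh chords stack in thirds, so the letter names are G-B-D-F
Root: Gb
Minor 3rd above Gb: Bbb
Diminished 5th above Gb: Dbb
Diminished 7th above Gb: Fbb
The 7th = Fbb


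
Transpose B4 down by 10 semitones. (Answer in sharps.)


B4: chromatic position 11 in octave 4 → absolute = 4×12 + 11 = 59
Transpose down 10: 59 - 10 = 49
49 = 4×12 + 1 → C# in octave 4
Result = C#4


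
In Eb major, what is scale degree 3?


Reasoning:
Major scale pattern: W-W-H-W-W-W-H (2-2-1-2-2-2-1 semitones)
Starting from Eb:
  Eb + 2 semitones → F
  F + 2 semitones → G
  G + 1 semitone → Ab
  Ab + 2 semitones → Bb
  Bb + 2 semitones → C
  C + 2 semitones → D
  D + 1 semitone → Eb
Scale: Eb F G Ab Bb C D
Degree 3 = G


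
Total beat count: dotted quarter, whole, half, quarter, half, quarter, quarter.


Reasoning:
Beat values:
  dotted quarter = 1.5 beats
  whole = 4 beats
  half = 2 beats
  quarter = 1 beat
  half = 2 beats
  quarter = 1 beat
  quarter = 1 beat
Sum = 1.5 + 4 + 2 + 1 + 2 + 1 + 1
= 12.5 beats
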